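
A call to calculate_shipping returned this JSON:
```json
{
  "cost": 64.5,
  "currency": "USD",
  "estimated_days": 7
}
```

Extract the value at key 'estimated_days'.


7


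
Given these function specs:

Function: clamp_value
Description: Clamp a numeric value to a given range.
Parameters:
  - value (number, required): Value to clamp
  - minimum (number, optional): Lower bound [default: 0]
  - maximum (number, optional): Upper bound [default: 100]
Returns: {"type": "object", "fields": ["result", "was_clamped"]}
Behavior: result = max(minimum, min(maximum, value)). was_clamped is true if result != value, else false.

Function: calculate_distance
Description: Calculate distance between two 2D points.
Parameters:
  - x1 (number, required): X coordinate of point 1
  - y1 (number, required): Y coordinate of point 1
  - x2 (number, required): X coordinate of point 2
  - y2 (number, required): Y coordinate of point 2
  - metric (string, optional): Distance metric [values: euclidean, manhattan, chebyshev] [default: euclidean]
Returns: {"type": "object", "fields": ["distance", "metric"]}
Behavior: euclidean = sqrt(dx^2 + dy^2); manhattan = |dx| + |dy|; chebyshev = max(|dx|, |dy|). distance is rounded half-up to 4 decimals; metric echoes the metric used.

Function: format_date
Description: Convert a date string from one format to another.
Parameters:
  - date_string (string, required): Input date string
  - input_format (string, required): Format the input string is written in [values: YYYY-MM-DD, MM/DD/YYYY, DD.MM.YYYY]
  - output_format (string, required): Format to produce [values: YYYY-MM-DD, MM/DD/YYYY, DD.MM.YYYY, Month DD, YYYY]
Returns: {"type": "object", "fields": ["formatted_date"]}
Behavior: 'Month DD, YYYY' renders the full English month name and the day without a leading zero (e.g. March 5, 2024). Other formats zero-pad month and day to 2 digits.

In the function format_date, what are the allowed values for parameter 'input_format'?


The format_date spec declares:
  - input_format (string, required): Format the input string is written in [values: YYYY-MM-DD, MM/DD/YYYY, DD.MM.YYYY]
Allowed values:
YYYY-MM-DD, MM/DD/YYYY, DD.MM.YYYY


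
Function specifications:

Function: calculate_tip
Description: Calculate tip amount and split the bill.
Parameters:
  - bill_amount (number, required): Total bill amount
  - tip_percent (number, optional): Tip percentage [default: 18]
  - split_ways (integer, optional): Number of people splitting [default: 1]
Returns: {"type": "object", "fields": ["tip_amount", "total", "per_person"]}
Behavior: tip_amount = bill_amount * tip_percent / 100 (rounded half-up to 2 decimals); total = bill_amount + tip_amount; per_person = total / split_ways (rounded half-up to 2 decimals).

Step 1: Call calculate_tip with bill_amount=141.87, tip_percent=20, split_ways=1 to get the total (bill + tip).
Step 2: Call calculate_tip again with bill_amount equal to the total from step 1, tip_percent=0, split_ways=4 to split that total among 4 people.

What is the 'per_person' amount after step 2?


Step 1: calculate_tip(bill_amount=141.87, tip_percent=20, split_ways=1)
  tip_amount = 141.87 * 20/100 = 28.374 -> 28.37
  total = 141.87 + 28.37 = 170.24
  per_person = 170.24 / 1 = 170.24 -> 170.24
  -> total = 170.24
Step 2: calculate_tip(bill_amount=170.24, tip_percent=0, split_ways=4)
  tip_amount = 170.24 * 0/100 = 0 -> 0.00
  total = 170.24 + 0.00 = 170.24
  per_person = 170.24 / 4 = 42.56 -> 42.56
  -> per_person = 42.56
$42.56


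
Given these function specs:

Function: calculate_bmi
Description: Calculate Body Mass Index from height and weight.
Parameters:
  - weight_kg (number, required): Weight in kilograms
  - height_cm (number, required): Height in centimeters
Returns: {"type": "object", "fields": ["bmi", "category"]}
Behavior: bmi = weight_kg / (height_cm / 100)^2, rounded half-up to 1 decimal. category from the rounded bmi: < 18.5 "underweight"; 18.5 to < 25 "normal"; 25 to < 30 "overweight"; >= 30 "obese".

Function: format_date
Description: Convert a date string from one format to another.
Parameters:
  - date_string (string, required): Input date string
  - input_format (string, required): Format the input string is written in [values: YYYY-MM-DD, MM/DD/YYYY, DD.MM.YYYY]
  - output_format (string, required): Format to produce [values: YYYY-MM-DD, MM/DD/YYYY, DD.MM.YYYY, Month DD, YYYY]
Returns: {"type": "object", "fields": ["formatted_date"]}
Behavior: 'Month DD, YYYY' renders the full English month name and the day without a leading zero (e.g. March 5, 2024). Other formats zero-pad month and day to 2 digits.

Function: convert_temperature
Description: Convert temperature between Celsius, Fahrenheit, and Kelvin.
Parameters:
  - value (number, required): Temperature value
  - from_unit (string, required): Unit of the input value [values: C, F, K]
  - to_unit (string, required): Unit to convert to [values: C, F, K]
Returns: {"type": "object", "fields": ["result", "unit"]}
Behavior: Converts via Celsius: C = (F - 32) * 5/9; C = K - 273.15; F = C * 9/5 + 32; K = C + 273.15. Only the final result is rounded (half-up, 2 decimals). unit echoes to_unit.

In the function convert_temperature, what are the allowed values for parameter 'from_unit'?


The convert_temperature spec declares:
  - from_unit (string, required): Unit of the input value [values: C, F, K]
Allowed values:
C, F, K


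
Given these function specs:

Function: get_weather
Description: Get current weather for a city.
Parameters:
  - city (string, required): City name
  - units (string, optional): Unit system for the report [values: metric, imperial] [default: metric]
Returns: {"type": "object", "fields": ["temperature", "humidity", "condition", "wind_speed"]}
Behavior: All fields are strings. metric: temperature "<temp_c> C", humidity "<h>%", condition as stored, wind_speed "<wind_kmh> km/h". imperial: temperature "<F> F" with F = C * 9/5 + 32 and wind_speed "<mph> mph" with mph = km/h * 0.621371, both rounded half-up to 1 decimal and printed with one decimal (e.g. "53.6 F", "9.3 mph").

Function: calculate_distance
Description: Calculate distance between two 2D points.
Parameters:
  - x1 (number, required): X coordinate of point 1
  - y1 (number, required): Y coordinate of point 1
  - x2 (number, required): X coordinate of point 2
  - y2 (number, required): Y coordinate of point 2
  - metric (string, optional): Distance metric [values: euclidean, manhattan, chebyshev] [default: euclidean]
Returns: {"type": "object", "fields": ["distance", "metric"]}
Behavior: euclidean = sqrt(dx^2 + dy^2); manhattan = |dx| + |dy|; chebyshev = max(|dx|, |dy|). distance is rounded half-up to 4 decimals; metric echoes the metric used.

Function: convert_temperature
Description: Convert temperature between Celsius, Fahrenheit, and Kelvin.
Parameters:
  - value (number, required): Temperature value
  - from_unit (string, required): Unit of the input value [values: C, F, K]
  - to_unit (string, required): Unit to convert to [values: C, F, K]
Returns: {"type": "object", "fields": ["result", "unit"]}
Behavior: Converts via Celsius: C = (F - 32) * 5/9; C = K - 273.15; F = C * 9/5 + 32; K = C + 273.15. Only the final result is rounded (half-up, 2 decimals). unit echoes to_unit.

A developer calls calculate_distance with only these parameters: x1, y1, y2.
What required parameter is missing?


Required parameters: x1, y1, x2, y2
Provided: x1, y1, y2
Missing: x2
x2


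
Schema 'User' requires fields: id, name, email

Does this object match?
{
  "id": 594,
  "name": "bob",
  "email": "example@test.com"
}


Checking required fields... All present.
Valid - all required fields present


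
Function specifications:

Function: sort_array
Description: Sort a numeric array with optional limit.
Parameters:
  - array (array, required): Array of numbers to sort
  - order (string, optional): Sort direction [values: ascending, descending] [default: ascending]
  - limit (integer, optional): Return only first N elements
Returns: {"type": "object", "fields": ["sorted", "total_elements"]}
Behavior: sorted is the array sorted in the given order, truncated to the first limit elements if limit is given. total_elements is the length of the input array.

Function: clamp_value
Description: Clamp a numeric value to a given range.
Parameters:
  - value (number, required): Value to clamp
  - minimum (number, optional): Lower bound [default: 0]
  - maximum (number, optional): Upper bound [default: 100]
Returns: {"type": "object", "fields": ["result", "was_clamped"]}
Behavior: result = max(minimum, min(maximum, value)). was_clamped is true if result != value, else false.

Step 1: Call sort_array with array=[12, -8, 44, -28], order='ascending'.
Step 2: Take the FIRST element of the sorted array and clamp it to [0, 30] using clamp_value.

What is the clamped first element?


Step 1: sort_array(order=ascending)
  sorted: [-28, -8, 12, 44]
  -> first element = -28
Step 2: clamp_value(value=-28, minimum=0, maximum=30)
  result = max(0, min(30, -28)) = max(0, -28) = 0
  was_clamped = (0 != -28) = true
  -> result = 0
0


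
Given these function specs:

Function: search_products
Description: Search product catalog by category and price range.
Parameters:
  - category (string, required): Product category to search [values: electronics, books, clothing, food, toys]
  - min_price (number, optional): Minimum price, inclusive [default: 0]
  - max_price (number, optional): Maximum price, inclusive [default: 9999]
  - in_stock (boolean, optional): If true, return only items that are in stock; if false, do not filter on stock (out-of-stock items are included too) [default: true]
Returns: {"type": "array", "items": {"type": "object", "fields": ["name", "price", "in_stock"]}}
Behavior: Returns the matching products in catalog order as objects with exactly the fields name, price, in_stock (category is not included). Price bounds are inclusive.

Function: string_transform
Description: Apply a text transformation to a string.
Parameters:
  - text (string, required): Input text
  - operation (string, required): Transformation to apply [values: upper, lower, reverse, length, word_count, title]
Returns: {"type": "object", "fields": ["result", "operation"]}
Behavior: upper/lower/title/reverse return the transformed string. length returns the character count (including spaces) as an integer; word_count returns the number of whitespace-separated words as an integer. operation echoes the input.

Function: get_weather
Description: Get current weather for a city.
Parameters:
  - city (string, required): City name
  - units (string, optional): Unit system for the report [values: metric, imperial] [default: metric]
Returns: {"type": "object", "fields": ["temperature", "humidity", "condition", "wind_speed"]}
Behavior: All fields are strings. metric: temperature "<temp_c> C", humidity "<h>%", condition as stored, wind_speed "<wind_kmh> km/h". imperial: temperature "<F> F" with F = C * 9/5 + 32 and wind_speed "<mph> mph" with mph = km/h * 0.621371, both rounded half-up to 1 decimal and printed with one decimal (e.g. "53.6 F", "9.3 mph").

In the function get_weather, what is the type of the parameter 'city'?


The get_weather spec declares:
  - city (string, required): City name
Type:
string


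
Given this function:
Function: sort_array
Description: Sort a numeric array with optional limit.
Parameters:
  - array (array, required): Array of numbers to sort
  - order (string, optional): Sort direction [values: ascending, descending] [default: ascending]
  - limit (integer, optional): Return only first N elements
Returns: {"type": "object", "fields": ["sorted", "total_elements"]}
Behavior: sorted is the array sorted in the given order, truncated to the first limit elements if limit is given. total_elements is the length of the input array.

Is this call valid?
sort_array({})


Checking required parameters...
Missing required parameter: array
Invalid - missing required parameter 'array'


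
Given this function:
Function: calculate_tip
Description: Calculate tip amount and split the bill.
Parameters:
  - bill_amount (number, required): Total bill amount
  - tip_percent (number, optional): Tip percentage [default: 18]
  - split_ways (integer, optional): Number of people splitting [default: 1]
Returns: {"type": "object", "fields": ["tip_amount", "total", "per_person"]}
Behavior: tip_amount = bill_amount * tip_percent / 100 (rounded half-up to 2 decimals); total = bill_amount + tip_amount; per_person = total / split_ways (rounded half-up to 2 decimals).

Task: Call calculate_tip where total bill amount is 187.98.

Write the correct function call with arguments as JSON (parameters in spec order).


Mapping each described value to its parameter name:
  'Total bill amount' -> bill_amount = 187.98
calculate_tip({"bill_amount": 187.98})


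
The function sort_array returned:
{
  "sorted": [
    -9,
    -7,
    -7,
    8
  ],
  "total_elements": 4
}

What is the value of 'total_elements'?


4


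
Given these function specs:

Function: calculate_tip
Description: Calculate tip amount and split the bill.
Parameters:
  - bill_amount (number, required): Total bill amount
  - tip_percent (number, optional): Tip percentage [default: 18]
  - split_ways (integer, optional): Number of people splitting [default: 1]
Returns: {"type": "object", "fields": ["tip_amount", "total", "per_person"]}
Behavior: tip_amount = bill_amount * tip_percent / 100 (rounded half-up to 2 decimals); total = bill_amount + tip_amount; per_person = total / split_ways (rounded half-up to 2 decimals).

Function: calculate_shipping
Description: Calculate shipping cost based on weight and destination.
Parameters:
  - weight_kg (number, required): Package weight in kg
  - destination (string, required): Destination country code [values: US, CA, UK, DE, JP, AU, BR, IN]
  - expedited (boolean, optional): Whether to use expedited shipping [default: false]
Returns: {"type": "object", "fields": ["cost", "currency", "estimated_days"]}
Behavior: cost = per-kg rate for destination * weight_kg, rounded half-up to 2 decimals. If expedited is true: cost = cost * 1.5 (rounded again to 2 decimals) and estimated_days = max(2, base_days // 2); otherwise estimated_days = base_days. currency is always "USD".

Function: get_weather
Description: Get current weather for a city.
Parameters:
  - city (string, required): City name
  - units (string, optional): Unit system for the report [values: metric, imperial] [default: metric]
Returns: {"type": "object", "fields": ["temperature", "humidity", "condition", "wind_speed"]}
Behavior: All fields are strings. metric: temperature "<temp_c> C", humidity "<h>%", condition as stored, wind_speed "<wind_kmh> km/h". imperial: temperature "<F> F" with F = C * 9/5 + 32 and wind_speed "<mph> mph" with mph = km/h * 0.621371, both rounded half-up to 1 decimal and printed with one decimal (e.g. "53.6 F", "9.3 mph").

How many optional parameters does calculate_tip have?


Parameters of calculate_tip: bill_amount (required), tip_percent (optional), split_ways (optional)
Optional count:
2


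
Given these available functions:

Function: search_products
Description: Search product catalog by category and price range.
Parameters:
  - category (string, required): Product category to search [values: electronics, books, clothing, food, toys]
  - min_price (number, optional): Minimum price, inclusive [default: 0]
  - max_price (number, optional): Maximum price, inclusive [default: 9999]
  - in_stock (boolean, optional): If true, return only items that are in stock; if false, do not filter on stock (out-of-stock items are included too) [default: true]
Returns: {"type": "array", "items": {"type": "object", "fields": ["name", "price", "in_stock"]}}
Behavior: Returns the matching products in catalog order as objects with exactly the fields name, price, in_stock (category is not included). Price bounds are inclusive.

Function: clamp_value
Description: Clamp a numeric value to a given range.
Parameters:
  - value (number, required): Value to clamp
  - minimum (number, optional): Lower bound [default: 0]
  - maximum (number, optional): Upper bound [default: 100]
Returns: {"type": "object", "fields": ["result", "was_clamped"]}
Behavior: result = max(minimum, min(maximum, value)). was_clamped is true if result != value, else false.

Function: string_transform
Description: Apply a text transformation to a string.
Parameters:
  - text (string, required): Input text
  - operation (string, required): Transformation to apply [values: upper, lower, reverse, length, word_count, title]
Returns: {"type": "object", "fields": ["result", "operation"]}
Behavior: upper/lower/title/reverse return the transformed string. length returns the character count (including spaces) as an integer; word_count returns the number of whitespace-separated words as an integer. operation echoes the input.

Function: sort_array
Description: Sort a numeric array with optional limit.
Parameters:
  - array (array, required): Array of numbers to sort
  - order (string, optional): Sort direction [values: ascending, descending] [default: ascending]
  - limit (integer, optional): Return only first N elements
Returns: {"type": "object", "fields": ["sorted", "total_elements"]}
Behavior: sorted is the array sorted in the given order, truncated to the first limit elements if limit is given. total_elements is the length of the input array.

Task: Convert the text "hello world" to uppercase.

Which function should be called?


The task needs a function whose description is: Apply a text transformation to a string.
string_transform


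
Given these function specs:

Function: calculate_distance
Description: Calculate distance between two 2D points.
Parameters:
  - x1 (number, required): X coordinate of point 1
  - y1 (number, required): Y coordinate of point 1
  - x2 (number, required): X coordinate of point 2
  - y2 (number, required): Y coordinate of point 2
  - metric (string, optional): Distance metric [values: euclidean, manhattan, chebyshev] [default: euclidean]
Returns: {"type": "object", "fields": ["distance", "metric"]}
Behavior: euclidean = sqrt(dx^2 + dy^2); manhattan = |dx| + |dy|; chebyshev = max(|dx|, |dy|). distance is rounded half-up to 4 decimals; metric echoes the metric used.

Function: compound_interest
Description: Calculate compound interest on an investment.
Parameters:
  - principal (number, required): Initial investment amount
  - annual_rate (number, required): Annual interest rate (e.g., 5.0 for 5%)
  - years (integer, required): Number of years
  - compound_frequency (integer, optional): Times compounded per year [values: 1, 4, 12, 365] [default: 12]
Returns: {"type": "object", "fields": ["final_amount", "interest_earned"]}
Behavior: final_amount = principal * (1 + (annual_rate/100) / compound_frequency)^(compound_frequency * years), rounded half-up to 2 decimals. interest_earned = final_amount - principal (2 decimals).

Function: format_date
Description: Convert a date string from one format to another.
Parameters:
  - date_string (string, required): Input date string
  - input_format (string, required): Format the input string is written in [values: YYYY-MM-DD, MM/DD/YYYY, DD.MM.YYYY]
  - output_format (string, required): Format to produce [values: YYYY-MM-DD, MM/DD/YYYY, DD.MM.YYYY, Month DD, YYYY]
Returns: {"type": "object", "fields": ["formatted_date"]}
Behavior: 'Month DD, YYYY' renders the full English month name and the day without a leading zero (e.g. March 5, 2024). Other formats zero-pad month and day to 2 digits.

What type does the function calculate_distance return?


The calculate_distance spec declares Returns: {"type": "object", "fields": ["distance", "metric"]}
Type:
object


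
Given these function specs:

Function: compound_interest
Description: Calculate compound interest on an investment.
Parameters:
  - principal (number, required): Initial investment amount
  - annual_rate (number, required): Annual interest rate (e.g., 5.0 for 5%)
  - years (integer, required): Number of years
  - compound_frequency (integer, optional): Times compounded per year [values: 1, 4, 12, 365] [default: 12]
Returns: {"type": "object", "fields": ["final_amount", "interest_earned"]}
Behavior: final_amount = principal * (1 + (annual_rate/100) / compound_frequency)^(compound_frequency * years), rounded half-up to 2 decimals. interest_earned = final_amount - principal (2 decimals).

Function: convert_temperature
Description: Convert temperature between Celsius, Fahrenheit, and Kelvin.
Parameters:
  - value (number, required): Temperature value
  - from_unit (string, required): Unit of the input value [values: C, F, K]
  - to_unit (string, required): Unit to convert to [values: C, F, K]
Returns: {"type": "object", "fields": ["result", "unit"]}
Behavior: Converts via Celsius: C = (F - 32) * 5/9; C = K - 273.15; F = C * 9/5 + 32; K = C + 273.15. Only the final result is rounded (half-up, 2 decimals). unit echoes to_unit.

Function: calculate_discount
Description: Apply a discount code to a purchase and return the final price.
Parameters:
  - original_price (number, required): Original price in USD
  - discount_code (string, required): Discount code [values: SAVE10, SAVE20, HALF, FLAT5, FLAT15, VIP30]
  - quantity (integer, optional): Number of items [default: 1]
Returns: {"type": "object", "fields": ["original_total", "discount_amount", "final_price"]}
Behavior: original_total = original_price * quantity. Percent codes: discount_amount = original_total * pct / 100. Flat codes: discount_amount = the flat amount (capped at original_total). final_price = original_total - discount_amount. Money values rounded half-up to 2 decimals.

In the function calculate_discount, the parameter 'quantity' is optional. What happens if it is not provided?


The calculate_discount spec declares:
  - quantity (integer, optional): Number of items [default: 1]
It defaults to 1


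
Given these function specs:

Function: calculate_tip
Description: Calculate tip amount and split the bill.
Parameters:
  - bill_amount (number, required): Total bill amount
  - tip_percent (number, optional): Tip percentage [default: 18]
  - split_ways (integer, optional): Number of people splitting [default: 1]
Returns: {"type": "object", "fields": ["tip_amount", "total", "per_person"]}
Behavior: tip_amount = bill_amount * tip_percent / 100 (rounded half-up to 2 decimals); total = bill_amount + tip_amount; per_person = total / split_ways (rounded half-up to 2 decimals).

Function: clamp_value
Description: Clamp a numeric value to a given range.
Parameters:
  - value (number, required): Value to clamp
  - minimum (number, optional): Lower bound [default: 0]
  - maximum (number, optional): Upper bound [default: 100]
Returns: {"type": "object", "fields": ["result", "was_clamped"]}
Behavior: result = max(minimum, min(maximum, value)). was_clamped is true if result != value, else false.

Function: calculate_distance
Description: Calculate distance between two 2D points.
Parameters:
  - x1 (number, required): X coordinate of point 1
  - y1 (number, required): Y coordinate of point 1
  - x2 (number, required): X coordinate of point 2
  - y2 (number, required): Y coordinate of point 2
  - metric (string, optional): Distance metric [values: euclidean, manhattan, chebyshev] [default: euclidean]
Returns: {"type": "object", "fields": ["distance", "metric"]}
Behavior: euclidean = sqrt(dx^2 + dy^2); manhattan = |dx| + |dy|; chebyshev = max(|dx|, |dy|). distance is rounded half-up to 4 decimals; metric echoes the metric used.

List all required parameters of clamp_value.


Parameters of clamp_value and their required/optional flag:
  value: required
  minimum: optional
  maximum: optional
value


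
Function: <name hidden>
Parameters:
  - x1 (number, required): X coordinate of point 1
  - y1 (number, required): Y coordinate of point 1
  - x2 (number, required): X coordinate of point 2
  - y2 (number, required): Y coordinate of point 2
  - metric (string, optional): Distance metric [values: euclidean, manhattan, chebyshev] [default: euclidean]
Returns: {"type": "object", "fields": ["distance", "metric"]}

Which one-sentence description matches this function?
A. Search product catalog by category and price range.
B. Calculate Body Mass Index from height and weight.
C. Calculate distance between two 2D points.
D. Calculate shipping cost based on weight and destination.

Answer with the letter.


Parameters x1, y1, x2, y2, metric and return ["distance", "metric"] fit: Calculate distance between two 2D points.
C


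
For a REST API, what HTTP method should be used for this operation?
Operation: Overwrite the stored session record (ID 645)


GET = read, POST = create, PUT = update/replace, DELETE = remove
This operation is an update/replace.
PUT


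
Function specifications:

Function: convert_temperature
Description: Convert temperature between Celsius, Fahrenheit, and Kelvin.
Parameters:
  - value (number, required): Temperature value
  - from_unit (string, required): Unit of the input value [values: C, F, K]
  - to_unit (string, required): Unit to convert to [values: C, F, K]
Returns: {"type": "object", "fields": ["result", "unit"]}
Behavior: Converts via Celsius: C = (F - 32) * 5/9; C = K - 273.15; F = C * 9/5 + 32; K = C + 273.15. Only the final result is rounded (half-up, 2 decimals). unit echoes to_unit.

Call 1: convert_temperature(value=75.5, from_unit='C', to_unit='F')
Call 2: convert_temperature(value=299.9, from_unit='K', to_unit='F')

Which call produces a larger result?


Call 1:
  Input already in C: 75.5
  To F: 75.5 * 9/5 + 32 = 167.9
  Round to 2 decimals: 167.9
  -> 167.9 F
Call 2:
  To C: 299.9 - 273.15 = 26.75
  To F: 26.75 * 9/5 + 32 = 80.15
  Round to 2 decimals: 80.15
  -> 80.15 F
Call 1 (167.9 F)


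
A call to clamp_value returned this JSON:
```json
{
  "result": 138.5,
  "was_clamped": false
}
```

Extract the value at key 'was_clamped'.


false


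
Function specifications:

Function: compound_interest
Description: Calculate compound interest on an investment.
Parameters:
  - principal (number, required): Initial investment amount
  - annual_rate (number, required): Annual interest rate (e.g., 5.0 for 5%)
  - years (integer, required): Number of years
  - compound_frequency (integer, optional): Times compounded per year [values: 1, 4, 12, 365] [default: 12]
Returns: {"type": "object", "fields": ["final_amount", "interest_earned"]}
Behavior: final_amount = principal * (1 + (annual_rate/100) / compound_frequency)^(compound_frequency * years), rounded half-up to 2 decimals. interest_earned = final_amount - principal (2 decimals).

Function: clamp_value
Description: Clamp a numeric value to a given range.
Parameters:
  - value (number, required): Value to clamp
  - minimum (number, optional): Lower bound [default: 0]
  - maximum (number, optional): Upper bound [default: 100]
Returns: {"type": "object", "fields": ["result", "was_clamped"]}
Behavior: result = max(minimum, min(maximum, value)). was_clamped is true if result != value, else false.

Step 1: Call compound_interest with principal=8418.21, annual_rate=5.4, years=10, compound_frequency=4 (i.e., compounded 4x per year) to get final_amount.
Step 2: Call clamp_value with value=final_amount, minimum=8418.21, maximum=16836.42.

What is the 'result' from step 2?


Step 1: compound_interest
  rate per period = 5.4/100/4 = 0.0135 (keep full precision); periods = 4 * 10 = 40
  (1 + 0.0135)^40 = 1.70981893
  final_amount = 8418.21 * 1.70981893 = 14393.61482 -> 14393.61
  interest_earned = 14393.61 - 8418.21 = 5975.40
  -> final_amount = 14393.61
Step 2: clamp_value(value=14393.61, minimum=8418.21, maximum=16836.42)
  result = max(8418.21, min(16836.42, 14393.61)) = max(8418.21, 14393.61) = 14393.61
  was_clamped = (14393.61 != 14393.61) = false
  -> result = 14393.61
14393.61


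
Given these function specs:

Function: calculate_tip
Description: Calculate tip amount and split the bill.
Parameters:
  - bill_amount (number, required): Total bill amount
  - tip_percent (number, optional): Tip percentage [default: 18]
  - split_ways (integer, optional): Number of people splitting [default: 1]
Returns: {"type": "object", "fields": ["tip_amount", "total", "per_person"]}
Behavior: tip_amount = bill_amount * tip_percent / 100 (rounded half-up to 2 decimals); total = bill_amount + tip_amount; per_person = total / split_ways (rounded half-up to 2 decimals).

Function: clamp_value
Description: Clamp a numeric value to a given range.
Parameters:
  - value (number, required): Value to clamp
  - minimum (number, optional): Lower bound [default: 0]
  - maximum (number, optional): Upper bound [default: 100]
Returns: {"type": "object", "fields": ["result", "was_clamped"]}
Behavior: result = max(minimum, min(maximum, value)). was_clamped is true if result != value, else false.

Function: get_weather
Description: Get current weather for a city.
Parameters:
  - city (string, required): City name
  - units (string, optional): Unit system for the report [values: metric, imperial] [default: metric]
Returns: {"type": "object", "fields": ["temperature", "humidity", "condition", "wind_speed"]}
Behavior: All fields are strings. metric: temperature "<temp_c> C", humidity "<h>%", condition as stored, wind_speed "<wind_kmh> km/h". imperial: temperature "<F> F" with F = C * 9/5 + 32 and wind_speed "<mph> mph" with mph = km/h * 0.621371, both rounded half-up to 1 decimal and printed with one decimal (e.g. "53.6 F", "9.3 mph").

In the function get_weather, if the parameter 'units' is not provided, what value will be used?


The get_weather spec declares:
  - units (string, optional): Unit system for the report [values: metric, imperial] [default: metric]
Default:
metric


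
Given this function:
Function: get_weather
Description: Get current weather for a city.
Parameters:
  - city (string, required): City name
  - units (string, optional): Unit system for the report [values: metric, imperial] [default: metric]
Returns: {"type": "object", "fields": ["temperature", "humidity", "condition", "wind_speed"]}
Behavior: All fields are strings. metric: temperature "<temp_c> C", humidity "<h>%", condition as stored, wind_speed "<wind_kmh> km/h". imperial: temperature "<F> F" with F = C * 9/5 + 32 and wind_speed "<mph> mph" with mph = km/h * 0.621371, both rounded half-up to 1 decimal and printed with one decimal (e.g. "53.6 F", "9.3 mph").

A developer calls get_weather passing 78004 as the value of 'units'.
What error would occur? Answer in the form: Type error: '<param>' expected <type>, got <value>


Spec: 'units' is declared as string; 78004 is an integer.
Type error: 'units' expected string, got 78004


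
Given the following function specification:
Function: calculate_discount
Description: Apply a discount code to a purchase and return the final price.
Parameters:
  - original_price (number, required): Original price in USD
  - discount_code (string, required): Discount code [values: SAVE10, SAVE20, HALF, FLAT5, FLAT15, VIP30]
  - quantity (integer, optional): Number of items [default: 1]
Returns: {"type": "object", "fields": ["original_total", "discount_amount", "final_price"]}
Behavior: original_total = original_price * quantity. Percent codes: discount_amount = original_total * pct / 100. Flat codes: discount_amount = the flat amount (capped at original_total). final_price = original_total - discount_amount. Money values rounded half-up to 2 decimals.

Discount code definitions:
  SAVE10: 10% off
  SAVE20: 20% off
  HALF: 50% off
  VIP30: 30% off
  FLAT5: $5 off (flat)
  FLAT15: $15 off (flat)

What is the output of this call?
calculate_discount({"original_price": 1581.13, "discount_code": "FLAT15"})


Defaults applied: quantity=1
original_total = 1581.13 * 1 = 1581.13
FLAT15 = $15 flat: discount_amount = min(15.00, 1581.13) = 15.00
final_price = 1581.13 - 15.00 = 1566.13
Output:
{"original_total": 1581.13, "discount_amount": 15.0, "final_price": 1566.13}


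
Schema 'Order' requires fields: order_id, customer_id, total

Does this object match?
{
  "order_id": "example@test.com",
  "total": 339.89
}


Checking required fields...
Missing: customer_id
Invalid - missing required field 'customer_id'


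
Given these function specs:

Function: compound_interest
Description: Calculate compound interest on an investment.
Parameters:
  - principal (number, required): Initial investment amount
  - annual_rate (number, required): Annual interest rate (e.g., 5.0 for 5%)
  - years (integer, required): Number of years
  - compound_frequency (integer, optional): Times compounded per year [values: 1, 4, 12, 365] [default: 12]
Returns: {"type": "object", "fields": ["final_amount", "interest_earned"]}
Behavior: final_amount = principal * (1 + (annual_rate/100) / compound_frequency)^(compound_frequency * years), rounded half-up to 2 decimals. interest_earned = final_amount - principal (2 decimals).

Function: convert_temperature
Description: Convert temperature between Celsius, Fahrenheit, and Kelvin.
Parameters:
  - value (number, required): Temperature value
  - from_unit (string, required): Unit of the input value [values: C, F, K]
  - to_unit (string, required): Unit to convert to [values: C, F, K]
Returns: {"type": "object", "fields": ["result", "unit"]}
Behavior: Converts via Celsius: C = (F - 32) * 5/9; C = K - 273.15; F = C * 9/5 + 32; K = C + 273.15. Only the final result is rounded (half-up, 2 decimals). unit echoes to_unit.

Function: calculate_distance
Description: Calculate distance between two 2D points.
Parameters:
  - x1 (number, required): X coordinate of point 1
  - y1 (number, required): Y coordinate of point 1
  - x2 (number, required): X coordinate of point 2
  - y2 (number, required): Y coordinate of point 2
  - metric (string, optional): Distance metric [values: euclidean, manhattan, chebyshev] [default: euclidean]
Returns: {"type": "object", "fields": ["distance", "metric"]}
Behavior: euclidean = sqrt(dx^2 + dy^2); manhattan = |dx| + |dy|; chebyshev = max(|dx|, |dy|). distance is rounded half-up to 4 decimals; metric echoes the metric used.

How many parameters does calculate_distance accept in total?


Parameters of calculate_distance: x1 (required), y1 (required), x2 (required), y2 (required), metric (optional)
Total:
5


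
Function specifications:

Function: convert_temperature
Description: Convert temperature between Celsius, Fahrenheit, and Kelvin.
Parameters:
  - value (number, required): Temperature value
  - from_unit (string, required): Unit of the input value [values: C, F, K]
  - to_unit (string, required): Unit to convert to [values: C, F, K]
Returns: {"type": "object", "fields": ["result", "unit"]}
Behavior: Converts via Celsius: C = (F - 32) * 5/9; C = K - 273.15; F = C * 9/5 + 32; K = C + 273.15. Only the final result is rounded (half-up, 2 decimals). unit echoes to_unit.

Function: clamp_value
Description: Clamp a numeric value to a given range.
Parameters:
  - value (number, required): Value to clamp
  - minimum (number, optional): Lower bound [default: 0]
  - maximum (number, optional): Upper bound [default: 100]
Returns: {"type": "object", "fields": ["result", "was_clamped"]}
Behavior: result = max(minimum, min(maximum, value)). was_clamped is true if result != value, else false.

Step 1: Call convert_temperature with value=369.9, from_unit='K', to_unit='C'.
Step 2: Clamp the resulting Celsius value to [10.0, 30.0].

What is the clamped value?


Step 1: convert_temperature(value=369.9, from_unit=K, to_unit=C)
  To C: 369.9 - 273.15 = 96.75
  Target is C: 96.75
  Round to 2 decimals: 96.75
  -> result = 96.75 C
Step 2: clamp_value(value=96.75, minimum=10.0, maximum=30.0)
  result = max(10.0, min(30.0, 96.75)) = max(10.0, 30.0) = 30.0
  was_clamped = (30.0 != 96.75) = true
  -> result = 30.0
30.0


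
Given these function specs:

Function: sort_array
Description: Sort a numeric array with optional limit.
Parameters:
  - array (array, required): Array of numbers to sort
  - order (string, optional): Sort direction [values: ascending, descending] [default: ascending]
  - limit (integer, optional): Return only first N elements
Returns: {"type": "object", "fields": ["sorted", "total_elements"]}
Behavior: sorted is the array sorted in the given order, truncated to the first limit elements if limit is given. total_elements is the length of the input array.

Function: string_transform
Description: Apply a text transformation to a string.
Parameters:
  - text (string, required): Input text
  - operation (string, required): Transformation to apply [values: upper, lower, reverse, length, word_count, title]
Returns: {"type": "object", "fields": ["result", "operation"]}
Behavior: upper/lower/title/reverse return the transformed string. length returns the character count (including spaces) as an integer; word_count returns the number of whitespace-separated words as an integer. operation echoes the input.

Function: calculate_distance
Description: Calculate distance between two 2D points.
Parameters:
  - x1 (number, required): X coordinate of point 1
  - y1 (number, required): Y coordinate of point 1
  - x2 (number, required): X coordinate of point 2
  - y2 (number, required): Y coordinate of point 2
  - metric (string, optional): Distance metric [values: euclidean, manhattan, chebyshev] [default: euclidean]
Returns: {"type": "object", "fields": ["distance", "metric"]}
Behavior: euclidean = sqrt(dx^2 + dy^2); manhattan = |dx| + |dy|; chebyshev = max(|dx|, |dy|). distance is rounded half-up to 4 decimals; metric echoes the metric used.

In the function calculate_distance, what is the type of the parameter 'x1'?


The calculate_distance spec declares:
  - x1 (number, required): X coordinate of point 1
Type:
number


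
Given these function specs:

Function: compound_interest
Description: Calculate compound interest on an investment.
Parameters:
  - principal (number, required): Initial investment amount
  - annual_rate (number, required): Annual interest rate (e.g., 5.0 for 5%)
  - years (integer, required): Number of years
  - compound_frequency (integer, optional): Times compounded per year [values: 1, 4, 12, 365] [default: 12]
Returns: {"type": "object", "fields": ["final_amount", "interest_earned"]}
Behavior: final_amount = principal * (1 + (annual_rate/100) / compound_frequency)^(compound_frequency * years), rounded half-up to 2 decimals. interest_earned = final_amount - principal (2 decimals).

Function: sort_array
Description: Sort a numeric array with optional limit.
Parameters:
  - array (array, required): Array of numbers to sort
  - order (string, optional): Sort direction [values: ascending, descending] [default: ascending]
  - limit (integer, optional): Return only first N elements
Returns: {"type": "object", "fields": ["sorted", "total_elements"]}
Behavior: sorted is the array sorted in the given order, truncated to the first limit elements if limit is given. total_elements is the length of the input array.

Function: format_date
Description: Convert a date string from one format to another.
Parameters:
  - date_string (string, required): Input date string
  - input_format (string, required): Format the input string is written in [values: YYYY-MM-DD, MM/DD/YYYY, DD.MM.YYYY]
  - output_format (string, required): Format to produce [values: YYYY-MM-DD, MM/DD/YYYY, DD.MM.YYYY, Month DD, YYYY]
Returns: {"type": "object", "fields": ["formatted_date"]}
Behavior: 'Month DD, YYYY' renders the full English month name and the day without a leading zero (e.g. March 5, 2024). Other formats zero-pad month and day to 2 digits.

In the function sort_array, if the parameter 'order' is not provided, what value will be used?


The sort_array spec declares:
  - order (string, optional): Sort direction [values: ascending, descending] [default: ascending]
Default:
ascending


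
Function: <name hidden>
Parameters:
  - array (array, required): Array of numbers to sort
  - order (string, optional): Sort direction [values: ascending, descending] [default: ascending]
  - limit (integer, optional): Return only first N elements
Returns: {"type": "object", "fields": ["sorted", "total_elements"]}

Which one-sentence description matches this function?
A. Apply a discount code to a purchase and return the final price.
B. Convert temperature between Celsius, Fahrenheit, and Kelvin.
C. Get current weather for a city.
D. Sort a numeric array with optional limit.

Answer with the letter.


Parameters array, order, limit and return ["sorted", "total_elements"] fit: Sort a numeric array with optional limit.
D
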